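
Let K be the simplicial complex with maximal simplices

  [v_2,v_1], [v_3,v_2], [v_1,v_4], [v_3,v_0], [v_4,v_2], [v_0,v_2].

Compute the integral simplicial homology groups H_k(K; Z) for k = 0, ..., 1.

H_0 = Z,  H_1 = Z^2.

We work with the vertex ordering v_0 < v_1 < v_2 < v_3 < v_4. The simplices of K, each written with vertices in increasing order, are:

  0-simplices (5): [v_0], [v_1], [v_2], [v_3], [v_4]
  1-simplices (6): [v_0,v_2], [v_0,v_3], [v_1,v_2], [v_1,v_4], [v_2,v_3], [v_2,v_4]

giving chain groups C_0 ≅ Z^5, C_1 ≅ Z^6.

Boundary ∂_1: C_1 → C_0 maps an edge to its endpoints' difference, ∂[p,q] = q − p. For instance
  ∂[v_1,v_2] = [v_2] − [v_1].
As a 5×6 matrix over Z this has rank 4, with invariant factors (1,1,1,1).

Now H_k = ker ∂_k / im ∂_{k+1}, so:

  H_0: rank C_0 − rank ∂_1 = 5 − 4 = 1, and the invariant factors of ∂_1 are all 1, so H_0 ≅ Z.
  H_1: rank ker ∂_1 − rank ∂_2 = (6 − 4) − 0 = 2, and there is no ∂_2, so H_1 ≅ Z^2.

As a check, the Euler characteristic is 5 − 6 = -1, which agrees with 1 − 2 = -1.
(K is a triangulation of a wedge of 2 circles.)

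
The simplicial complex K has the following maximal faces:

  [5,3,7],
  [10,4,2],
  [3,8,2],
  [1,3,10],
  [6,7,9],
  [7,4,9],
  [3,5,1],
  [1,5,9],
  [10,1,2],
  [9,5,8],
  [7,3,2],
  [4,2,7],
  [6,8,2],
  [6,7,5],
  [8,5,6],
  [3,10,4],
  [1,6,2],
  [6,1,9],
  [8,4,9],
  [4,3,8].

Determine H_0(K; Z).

We work with the vertex ordering 1 < 2 < 3 < 4 < 5 < 6 < 7 < 8 < 9 < 10. The simplices of K, each written with vertices in increasing order, are:

  0-simplices (10): [1], [2], [3], [4], [5], [6], [7], [8], [9], [10]
  1-simplices (30): (30 of them)
  2-simplices (20): (20 of them)

giving chain groups C_0 ≅ Z^10, C_1 ≅ Z^30, C_2 ≅ Z^20.

∂_1: C_1 → C_0 is given by ∂[p,q] = [q] − [p]. For instance
  ∂[6,9] = [9] − [6].
The 10×30 boundary matrix has rank 9 and Smith normal form diag(1,1,1,1,1,1,1,1,1).

Boundary ∂_2: C_2 → C_1 maps a triangle to the signed sum of its edges. For instance
  ∂[2,6,8] = [6,8] − [2,8] + [2,6],
  ∂[2,4,10] = [4,10] − [2,10] + [2,4].
As a 30×20 matrix over Z this has rank 20, with invariant factors (1,1,1,1,1,1,1,1,1,1,1,1,1,1,1,1,1,1,1,2).

From H_k ≅ ker(∂_k) / im(∂_{k+1}) we obtain:

  H_0: rank C_0 − rank ∂_1 = 10 − 9 = 1, and the invariant factors of ∂_1 are all 1, so H_0 = Z.

(K is a triangulation of the Klein bottle.)

H_0 = Z.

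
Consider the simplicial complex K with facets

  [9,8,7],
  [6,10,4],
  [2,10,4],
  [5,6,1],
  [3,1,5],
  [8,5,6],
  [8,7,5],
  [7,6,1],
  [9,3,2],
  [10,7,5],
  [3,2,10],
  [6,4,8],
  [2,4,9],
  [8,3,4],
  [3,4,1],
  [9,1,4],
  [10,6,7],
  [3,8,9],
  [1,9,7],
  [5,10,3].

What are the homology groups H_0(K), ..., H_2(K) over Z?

H_0 = Z,  H_1 = Z ⊕ Z/2,  H_2 = 0.

Take the total order 1 < 2 < 3 < 4 < 5 < 6 < 7 < 8 < 9 < 10 on the vertex set. Then K (dimension 2) consists of the simplices:

  0-simplices (10): [1], [2], [3], [4], [5], [6], [7], [8], [9], [10]
  1-simplices (30): (30 of them)
  2-simplices (20): (20 of them)

giving chain groups C_0 ≅ Z^10, C_1 ≅ Z^30, C_2 ≅ Z^20.

Boundary ∂_1: C_1 → C_0 is given by ∂[p,q] = [q] − [p]. For instance
  ∂[3,4] = [4] − [3].
The 10×30 boundary matrix has rank 9 and Smith normal form diag(1,1,1,1,1,1,1,1,1).

∂_2: C_2 → C_1 acts by ∂[p,q,r] = [q,r] − [p,r] + [p,q]. For instance
  ∂[1,3,5] = [3,5] − [1,5] + [1,3],
  ∂[3,5,10] = [5,10] − [3,10] + [3,5].
The resulting 30×20 matrix has rank 20, and its Smith normal form has invariant factors (1,1,1,1,1,1,1,1,1,1,1,1,1,1,1,1,1,1,1,2).

From H_k ≅ ker(∂_k) / im(∂_{k+1}) we obtain:

  H_0: rank C_0 − rank ∂_1 = 10 − 9 = 1, and the invariant factors of ∂_1 are all 1, so H_0 = Z.
  H_1: rank ker ∂_1 − rank ∂_2 = (30 − 9) − 20 = 1, and ∂_2 has invariant factor 2 > 1, so H_1 = Z ⊕ Z/2.
  H_2: rank ker ∂_2 − rank ∂_3 = (20 − 20) − 0 = 0, and there is no ∂_3, so H_2 = 0.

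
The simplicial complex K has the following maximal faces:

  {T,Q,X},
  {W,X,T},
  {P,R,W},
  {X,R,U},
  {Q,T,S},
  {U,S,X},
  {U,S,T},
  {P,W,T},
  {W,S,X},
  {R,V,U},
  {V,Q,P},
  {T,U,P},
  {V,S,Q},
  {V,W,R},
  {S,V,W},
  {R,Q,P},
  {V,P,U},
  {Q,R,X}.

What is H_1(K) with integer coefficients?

We work with the vertex ordering P < Q < R < S < T < U < V < W < X. The simplices of K, each written with vertices in increasing order, are:

  0-simplices (9): P, Q, R, S, T, U, V, W, X
  1-simplices (27): PQ, PR, PT, PU, PV, PW, QR, QS, QT, QV, QX, RU, RV, RW, RX, ST, SU, SV, SW, SX, TU, TW, TX, UV, UX, VW, WX
  2-simplices (18): PQR, PQV, PRW, PTU, PTW, PUV, QRX, QST, QSV, QTX, RUV, RUX, RVW, STU, SUX, SVW, SWX, TWX

so the chain groups are C_0 ≅ Z^9, C_1 ≅ Z^27, C_2 ≅ Z^18.

Boundary ∂_1: C_1 → C_0 sends each edge [p,q] (with p < q) to q − p.
The 9×27 boundary matrix has rank 8 and Smith normal form diag(1,1,1,1,1,1,1,1).

Boundary ∂_2: C_2 → C_1 acts by ∂[p,q,r] = [q,r] − [p,r] + [p,q]. For instance
  ∂QTX = TX − QX + QT,
  ∂PRW = RW − PW + PR.
This gives a 27×18 integer matrix of rank 18; reducing to Smith normal form yields diagonal entries (1,1,1,1,1,1,1,1,1,1,1,1,1,1,1,1,1,2).

Reading off H_k = ker ∂_k / im ∂_{k+1}:

  H_1: rank ker ∂_1 − rank ∂_2 = (27 − 8) − 18 = 1, and ∂_2 has invariant factor 2 > 1, so H_1 ≅ Z ⊕ Z/2.

(K is a triangulation of the Klein bottle.)

H_1 ≅ Z ⊕ Z/2.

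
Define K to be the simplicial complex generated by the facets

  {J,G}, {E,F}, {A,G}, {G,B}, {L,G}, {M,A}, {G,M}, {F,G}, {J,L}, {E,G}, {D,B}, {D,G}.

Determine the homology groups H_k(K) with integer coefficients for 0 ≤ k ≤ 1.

H_0 = Z,  H_1 = Z^4.

Take the total order A < B < D < E < F < G < J < L < M on the vertex set. Then K (dimension 1) consists of the simplices:

  0-simplices (9): A, B, D, E, F, G, J, L, M
  1-simplices (12): AG, AM, BD, BG, DG, EF, EG, FG, GJ, GL, GM, JL

giving chain groups C_0 ≅ Z^9, C_1 ≅ Z^12.

∂_1: C_1 → C_0 sends each edge [p,q] (with p < q) to q − p. For instance
  ∂AM = M − A.
The 9×12 boundary matrix has rank 8 and Smith normal form diag(1,1,1,1,1,1,1,1).

Now H_k = ker ∂_k / im ∂_{k+1}, so:

  H_0: rank C_0 − rank ∂_1 = 9 − 8 = 1, and the invariant factors of ∂_1 are all 1, so H_0 ≅ Z.
  H_1: rank ker ∂_1 − rank ∂_2 = (12 − 8) − 0 = 4, and there is no ∂_2, so H_1 ≅ Z^4.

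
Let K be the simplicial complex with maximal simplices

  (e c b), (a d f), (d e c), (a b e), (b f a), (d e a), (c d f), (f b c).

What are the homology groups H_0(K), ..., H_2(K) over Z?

Order the vertices as a < b < c < d < e < f. Listing each simplex with vertices in this order, K has dimension 2 with simplices:

  0-simplices (6): a, b, c, d, e, f
  1-simplices (12): ab, ad, ae, af, bc, be, bf, cd, ce, cf, de, df
  2-simplices (8): abe, abf, ade, adf, bce, bcf, cde, cdf

Hence C_0 ≅ Z^6, C_1 ≅ Z^12, C_2 ≅ Z^8.

Boundary ∂_1: C_1 → C_0 sends each edge [p,q] (with p < q) to q − p.
As a 6×12 matrix over Z this has rank 5, with invariant factors (1,1,1,1,1).

∂_2: C_2 → C_1 maps a triangle to the signed sum of its edges. For instance
  ∂abe = be − ae + ab,
  ∂ade = de − ae + ad.
The resulting 12×8 matrix has rank 7, and its Smith normal form has invariant factors (1,1,1,1,1,1,1).

Reading off H_k = ker ∂_k / im ∂_{k+1}:

  H_0: rank C_0 − rank ∂_1 = 6 − 5 = 1, and the invariant factors of ∂_1 are all 1, so H_0 ≅ Z.
  H_1: rank ker ∂_1 − rank ∂_2 = (12 − 5) − 7 = 0, and the invariant factors of ∂_2 are all 1, so H_1 ≅ 0.
  H_2: rank ker ∂_2 − rank ∂_3 = (8 − 7) − 0 = 1, and there is no ∂_3, so H_2 ≅ Z.

H_0 = Z,  H_1 = 0,  H_2 = Z.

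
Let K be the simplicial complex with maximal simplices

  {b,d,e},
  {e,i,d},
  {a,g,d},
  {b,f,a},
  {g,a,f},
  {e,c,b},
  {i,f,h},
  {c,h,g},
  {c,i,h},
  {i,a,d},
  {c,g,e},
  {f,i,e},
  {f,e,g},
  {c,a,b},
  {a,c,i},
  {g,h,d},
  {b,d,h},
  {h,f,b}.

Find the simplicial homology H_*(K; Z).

H_0 ≅ Z,  H_1 ≅ Z^2,  H_2 ≅ Z.

Order the vertices as a < b < c < d < e < f < g < h < i. Listing each simplex with vertices in this order, K has dimension 2 with simplices:

  0-simplices (9): a, b, c, d, e, f, g, h, i
  1-simplices (27): ab, ac, ad, af, ag, ai, bc, bd, be, bf, bh, ce, cg, ch, ci, de, dg, dh, di, ef, eg, ei, fg, fh, fi, gh, hi
  2-simplices (18): abc, abf, aci, adg, adi, afg, bce, bde, bdh, bfh, ceg, cgh, chi, dei, dgh, efg, efi, fhi

giving chain groups C_0 ≅ Z^9, C_1 ≅ Z^27, C_2 ≅ Z^18.

Boundary ∂_1: C_1 → C_0 sends each edge [p,q] (with p < q) to q − p.
As a 9×27 matrix over Z this has rank 8, with invariant factors (1,1,1,1,1,1,1,1).

The boundary map ∂_2: C_2 → C_1 acts by ∂[p,q,r] = [q,r] − [p,r] + [p,q]. For instance
  ∂adi = di − ai + ad,
  ∂abc = bc − ac + ab.
The 27×18 boundary matrix has rank 17 and Smith normal form diag(1,1,1,1,1,1,1,1,1,1,1,1,1,1,1,1,1).

Reading off H_k = ker ∂_k / im ∂_{k+1}:

  H_0: rank C_0 − rank ∂_1 = 9 − 8 = 1, and the invariant factors of ∂_1 are all 1, so H_0 ≅ Z.
  H_1: rank ker ∂_1 − rank ∂_2 = (27 − 8) − 17 = 2, and the invariant factors of ∂_2 are all 1, so H_1 ≅ Z^2.
  H_2: rank ker ∂_2 − rank ∂_3 = (18 − 17) − 0 = 1, and there is no ∂_3, so H_2 ≅ Z.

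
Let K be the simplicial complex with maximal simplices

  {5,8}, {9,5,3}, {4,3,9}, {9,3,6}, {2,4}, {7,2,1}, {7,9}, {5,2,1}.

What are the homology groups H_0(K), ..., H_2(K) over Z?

K has 9 vertices, 15 edges, 5 triangles.
rank ∂_0 = 0, rank ∂_1 = 8 ⇒ b_0 = 9 − 0 − 8 = 1; all invariant factors of ∂_1 are 1 so no torsion. So H_0 = Z.
rank ∂_1 = 8, rank ∂_2 = 5 ⇒ b_1 = 15 − 8 − 5 = 2; all invariant factors of ∂_2 are 1 so no torsion. So H_1 = Z^2.
rank ∂_2 = 5, rank ∂_3 = 0 ⇒ b_2 = 5 − 5 − 0 = 0. So H_2 = 0.

H_0 ≅ Z,  H_1 ≅ Z^2,  H_2 = 0.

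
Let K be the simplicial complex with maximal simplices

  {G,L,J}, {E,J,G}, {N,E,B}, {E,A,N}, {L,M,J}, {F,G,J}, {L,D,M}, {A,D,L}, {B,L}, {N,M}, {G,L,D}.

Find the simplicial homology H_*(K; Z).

Fix the vertex order A < B < D < E < F < G < J < L < M < N and write every simplex with vertices in increasing order. Then dim K = 2 and the simplices of K are:

  0-simplices (10): A, B, D, E, F, G, J, L, M, N
  1-simplices (21): AD, AE, AL, AN, BE, BL, BN, DG, DL, DM, EG, EJ, EN, FG, FJ, GJ, GL, JL, JM, LM, MN
  2-simplices (9): ADL, AEN, BEN, DGL, DLM, EGJ, FGJ, GJL, JLM

Hence C_0 ≅ Z^10, C_1 ≅ Z^21, C_2 ≅ Z^9.

∂_1: C_1 → C_0 is given by ∂[p,q] = [q] − [p]. For instance
  ∂EG = G − E.
As a 10×21 matrix over Z this has rank 9, with invariant factors (1,1,1,1,1,1,1,1,1).

The boundary map ∂_2: C_2 → C_1 sends each 2-simplex [p,q,r] to [q,r] − [p,r] + [p,q]. For instance
  ∂DLM = LM − DM + DL,
  ∂ADL = DL − AL + AD.
The 21×9 boundary matrix has rank 9 and Smith normal form diag(1,1,1,1,1,1,1,1,1).

Computing H_k = (kernel of ∂_k) / (image of ∂_{k+1}):

  H_0: rank C_0 − rank ∂_1 = 10 − 9 = 1, and the invariant factors of ∂_1 are all 1, so H_0 = Z.
  H_1: rank ker ∂_1 − rank ∂_2 = (21 − 9) − 9 = 3, and the invariant factors of ∂_2 are all 1, so H_1 = Z^3.
  H_2: rank ker ∂_2 − rank ∂_3 = (9 − 9) − 0 = 0, and there is no ∂_3, so H_2 = 0.

H_0 = Z,  H_1 = Z^3,  H_2 = 0.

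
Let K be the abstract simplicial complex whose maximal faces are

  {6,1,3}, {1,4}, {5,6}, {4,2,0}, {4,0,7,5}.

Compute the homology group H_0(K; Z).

H_0 = Z.

Fix the vertex order 0 < 1 < 2 < 3 < 4 < 5 < 6 < 7 and write every simplex with vertices in increasing order. Then dim K = 3 and the simplices of K are:

  0-simplices (8): [0], [1], [2], [3], [4], [5], [6], [7]
  1-simplices (13): [0,2], [0,4], [0,5], [0,7], [1,3], [1,4], [1,6], [2,4], [3,6], [4,5], [4,7], [5,6], [5,7]
  2-simplices (6): [0,2,4], [0,4,5], [0,4,7], [0,5,7], [1,3,6], [4,5,7]
  3-simplices (1): [0,4,5,7]

so the chain groups are C_0 ≅ Z^8, C_1 ≅ Z^13, C_2 ≅ Z^6, C_3 ≅ Z^1.

Boundary ∂_1: C_1 → C_0 maps an edge to its endpoints' difference, ∂[p,q] = q − p.
The resulting 8×13 matrix has rank 7, and its Smith normal form has invariant factors (1,1,1,1,1,1,1).

∂_2: C_2 → C_1 maps a triangle to the signed sum of its edges. For instance
  ∂[0,2,4] = [2,4] − [0,4] + [0,2],
  ∂[4,5,7] = [5,7] − [4,7] + [4,5].
As a 13×6 matrix over Z this has rank 5, with invariant factors (1,1,1,1,1).

∂_3: C_3 → C_2 sends each 3-simplex σ to the alternating sum Σ_i (−1)^i (σ with its i-th vertex removed). For instance
  ∂[0,4,5,7] = [4,5,7] − [0,5,7] + [0,4,7] − [0,4,5].
The 6×1 boundary matrix has rank 1 and Smith normal form diag(1).

Reading off H_k = ker ∂_k / im ∂_{k+1}:

  H_0: rank C_0 − rank ∂_1 = 8 − 7 = 1, and the invariant factors of ∂_1 are all 1, so H_0 ≅ Z.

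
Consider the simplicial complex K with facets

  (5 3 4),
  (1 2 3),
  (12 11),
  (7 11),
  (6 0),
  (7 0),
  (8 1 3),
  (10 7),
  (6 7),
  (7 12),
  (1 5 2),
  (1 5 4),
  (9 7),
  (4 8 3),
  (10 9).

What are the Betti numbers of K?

b_0 = 2, b_1 = 4, b_2 = 0.

Fix the vertex order 0 < 1 < 2 < 3 < 4 < 5 < 6 < 7 < 8 < 9 < 10 < 11 < 12 and write every simplex with vertices in increasing order. Then dim K = 2 and the simplices of K are:

  0-simplices (13): [0], [1], [2], [3], [4], [5], [6], [7], [8], [9], [10], [11], [12]
  1-simplices (21): [0,6], [0,7], [1,2], [1,3], [1,4], [1,5], [1,8], [2,3], [2,5], [3,4], [3,5], [3,8], [4,5], [4,8], [6,7], [7,9], [7,10], [7,11], [7,12], [9,10], [11,12]
  2-simplices (6): [1,2,3], [1,2,5], [1,3,8], [1,4,5], [3,4,5], [3,4,8]

Hence C_0 ≅ Z^13, C_1 ≅ Z^21, C_2 ≅ Z^6.

Boundary ∂_1: C_1 → C_0 maps an edge to its endpoints' difference, ∂[p,q] = q − p.
The 13×21 boundary matrix has rank 11 and Smith normal form diag(1,1,1,1,1,1,1,1,1,1,1).

Boundary ∂_2: C_2 → C_1 maps a triangle to the signed sum of its edges. For instance
  ∂[1,3,8] = [3,8] − [1,8] + [1,3],
  ∂[3,4,5] = [4,5] − [3,5] + [3,4].
As a 21×6 matrix over Z this has rank 6, with invariant factors (1,1,1,1,1,1).

From H_k ≅ ker(∂_k) / im(∂_{k+1}) we obtain:

  H_0: rank C_0 − rank ∂_1 = 13 − 11 = 2, and the invariant factors of ∂_1 are all 1, so H_0 = Z^2.
  H_1: rank ker ∂_1 − rank ∂_2 = (21 − 11) − 6 = 4, and the invariant factors of ∂_2 are all 1, so H_1 = Z^4.
  H_2: rank ker ∂_2 − rank ∂_3 = (6 − 6) − 0 = 0, and there is no ∂_3, so H_2 = 0.

Hence the Betti numbers are b_0 = 2, b_1 = 4, b_2 = 0.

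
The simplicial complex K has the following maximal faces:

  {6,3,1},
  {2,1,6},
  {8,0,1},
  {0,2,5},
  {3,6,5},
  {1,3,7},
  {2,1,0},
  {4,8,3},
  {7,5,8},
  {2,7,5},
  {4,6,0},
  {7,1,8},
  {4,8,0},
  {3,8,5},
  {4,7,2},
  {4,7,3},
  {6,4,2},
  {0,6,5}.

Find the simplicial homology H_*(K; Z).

H_0 = Z,  H_1 = Z ⊕ Z/2,  H_2 = 0.

Fix the vertex order 0 < 1 < 2 < 3 < 4 < 5 < 6 < 7 < 8 and write every simplex with vertices in increasing order. Then dim K = 2 and the simplices of K are:

  0-simplices (9): [0], [1], [2], [3], [4], [5], [6], [7], [8]
  1-simplices (27): (27 of them)
  2-simplices (18): [0,1,2], [0,1,8], [0,2,5], [0,4,6], [0,4,8], [0,5,6], [1,2,6], [1,3,6], [1,3,7], [1,7,8], [2,4,6], [2,4,7], [2,5,7], [3,4,7], [3,4,8], [3,5,6], [3,5,8], [5,7,8]

giving chain groups C_0 ≅ Z^9, C_1 ≅ Z^27, C_2 ≅ Z^18.

∂_1: C_1 → C_0 is given by ∂[p,q] = [q] − [p].
The resulting 9×27 matrix has rank 8, and its Smith normal form has invariant factors (1,1,1,1,1,1,1,1).

Boundary ∂_2: C_2 → C_1 maps a triangle to the signed sum of its edges. For instance
  ∂[0,4,8] = [4,8] − [0,8] + [0,4],
  ∂[1,2,6] = [2,6] − [1,6] + [1,2].
The 27×18 boundary matrix has rank 18 and Smith normal form diag(1,1,1,1,1,1,1,1,1,1,1,1,1,1,1,1,1,2).

From H_k ≅ ker(∂_k) / im(∂_{k+1}) we obtain:

  H_0: rank C_0 − rank ∂_1 = 9 − 8 = 1, and the invariant factors of ∂_1 are all 1, so H_0 ≅ Z.
  H_1: rank ker ∂_1 − rank ∂_2 = (27 − 8) − 18 = 1, and ∂_2 has invariant factor 2 > 1, so H_1 ≅ Z ⊕ Z/2.
  H_2: rank ker ∂_2 − rank ∂_3 = (18 − 18) − 0 = 0, and there is no ∂_3, so H_2 ≅ 0.

(K is a triangulation of the Klein bottle.)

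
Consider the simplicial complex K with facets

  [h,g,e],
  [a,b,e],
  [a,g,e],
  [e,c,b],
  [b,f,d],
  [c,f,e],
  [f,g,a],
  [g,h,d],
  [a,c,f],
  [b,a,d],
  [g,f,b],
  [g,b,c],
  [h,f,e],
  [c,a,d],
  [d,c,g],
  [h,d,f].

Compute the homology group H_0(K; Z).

Take the total order a < b < c < d < e < f < g < h on the vertex set. Then K (dimension 2) consists of the simplices:

  0-simplices (8): a, b, c, d, e, f, g, h
  1-simplices (24): ab, ac, ad, ae, af, ag, bc, bd, be, bf, bg, cd, ce, cf, cg, df, dg, dh, ef, eg, eh, fg, fh, gh
  2-simplices (16): abd, abe, acd, acf, aeg, afg, bce, bcg, bdf, bfg, cdg, cef, dfh, dgh, efh, egh

Hence C_0 ≅ Z^8, C_1 ≅ Z^24, C_2 ≅ Z^16.

The boundary map ∂_1: C_1 → C_0 is given by ∂[p,q] = [q] − [p]. For instance
  ∂eg = g − e.
The resulting 8×24 matrix has rank 7, and its Smith normal form has invariant factors (1,1,1,1,1,1,1).

∂_2: C_2 → C_1 sends each 2-simplex [p,q,r] to [q,r] − [p,r] + [p,q]. For instance
  ∂bcg = cg − bg + bc,
  ∂bfg = fg − bg + bf.
The resulting 24×16 matrix has rank 15, and its Smith normal form has invariant factors (1,1,1,1,1,1,1,1,1,1,1,1,1,1,1).

From H_k ≅ ker(∂_k) / im(∂_{k+1}) we obtain:

  H_0: rank C_0 − rank ∂_1 = 8 − 7 = 1, and the invariant factors of ∂_1 are all 1, so H_0 = Z.

H_0 ≅ Z.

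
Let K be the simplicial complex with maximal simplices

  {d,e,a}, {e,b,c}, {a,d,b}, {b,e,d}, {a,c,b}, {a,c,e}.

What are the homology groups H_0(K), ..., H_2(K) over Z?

H_0 ≅ Z,  H_1 = 0,  H_2 ≅ Z.

We work with the vertex ordering a < b < c < d < e. The simplices of K, each written with vertices in increasing order, are:

  0-simplices (5): a, b, c, d, e
  1-simplices (9): ab, ac, ad, ae, bc, bd, be, ce, de
  2-simplices (6): abc, abd, ace, ade, bce, bde

giving chain groups C_0 ≅ Z^5, C_1 ≅ Z^9, C_2 ≅ Z^6.

The boundary map ∂_1: C_1 → C_0 maps an edge to its endpoints' difference, ∂[p,q] = q − p.
The resulting 5×9 matrix has rank 4, and its Smith normal form has invariant factors (1,1,1,1).

∂_2: C_2 → C_1 acts by ∂[p,q,r] = [q,r] − [p,r] + [p,q]. For instance
  ∂abd = bd − ad + ab,
  ∂ace = ce − ae + ac.
As a 9×6 matrix over Z this has rank 5, with invariant factors (1,1,1,1,1).

From H_k ≅ ker(∂_k) / im(∂_{k+1}) we obtain:

  H_0: rank C_0 − rank ∂_1 = 5 − 4 = 1, and the invariant factors of ∂_1 are all 1, so H_0 = Z.
  H_1: rank ker ∂_1 − rank ∂_2 = (9 − 4) − 5 = 0, and the invariant factors of ∂_2 are all 1, so H_1 = 0.
  H_2: rank ker ∂_2 − rank ∂_3 = (6 − 5) − 0 = 1, and there is no ∂_3, so H_2 = Z.

(K is a triangulation of the 2-sphere S^2.)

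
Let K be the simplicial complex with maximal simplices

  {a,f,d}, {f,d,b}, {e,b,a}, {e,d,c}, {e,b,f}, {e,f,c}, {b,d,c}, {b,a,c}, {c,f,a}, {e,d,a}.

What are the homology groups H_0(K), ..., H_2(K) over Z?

H_0 = Z,  H_1 = Z/2,  H_2 = 0.

Fix the vertex order a < b < c < d < e < f and write every simplex with vertices in increasing order. Then dim K = 2 and the simplices of K are:

  0-simplices (6): a, b, c, d, e, f
  1-simplices (15): ab, ac, ad, ae, af, bc, bd, be, bf, cd, ce, cf, de, df, ef
  2-simplices (10): abc, abe, acf, ade, adf, bcd, bdf, bef, cde, cef

so the chain groups are C_0 ≅ Z^6, C_1 ≅ Z^15, C_2 ≅ Z^10.

The boundary map ∂_1: C_1 → C_0 sends each edge [p,q] (with p < q) to q − p.
This gives a 6×15 integer matrix of rank 5; reducing to Smith normal form yields diagonal entries (1,1,1,1,1).

Boundary ∂_2: C_2 → C_1 maps a triangle to the signed sum of its edges. For instance
  ∂ade = de − ae + ad,
  ∂bef = ef − bf + be.
This gives a 15×10 integer matrix of rank 10; reducing to Smith normal form yields diagonal entries (1,1,1,1,1,1,1,1,1,2).

Reading off H_k = ker ∂_k / im ∂_{k+1}:

  H_0: rank C_0 − rank ∂_1 = 6 − 5 = 1, and the invariant factors of ∂_1 are all 1, so H_0 = Z.
  H_1: rank ker ∂_1 − rank ∂_2 = (15 − 5) − 10 = 0, and ∂_2 has invariant factor 2 > 1, so H_1 = Z/2.
  H_2: rank ker ∂_2 − rank ∂_3 = (10 − 10) − 0 = 0, and there is no ∂_3, so H_2 = 0.

As a check, the Euler characteristic is 6 − 15 + 10 = 1, which agrees with 1 − 0 + 0 = 1.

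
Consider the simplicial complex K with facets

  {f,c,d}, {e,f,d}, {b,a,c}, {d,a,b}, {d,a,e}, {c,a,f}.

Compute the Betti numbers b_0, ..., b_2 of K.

Fix the vertex order a < b < c < d < e < f and write every simplex with vertices in increasing order. Then dim K = 2 and the simplices of K are:

  0-simplices (6): a, b, c, d, e, f
  1-simplices (12): ab, ac, ad, ae, af, bc, bd, cd, cf, de, df, ef
  2-simplices (6): abc, abd, acf, ade, cdf, def

so the chain groups are C_0 ≅ Z^6, C_1 ≅ Z^12, C_2 ≅ Z^6.

The boundary map ∂_1: C_1 → C_0 is given by ∂[p,q] = [q] − [p].
The 6×12 boundary matrix has rank 5 and Smith normal form diag(1,1,1,1,1).

∂_2: C_2 → C_1 sends each 2-simplex [p,q,r] to [q,r] − [p,r] + [p,q]. For instance
  ∂cdf = df − cf + cd,
  ∂abc = bc − ac + ab.
This gives a 12×6 integer matrix of rank 6; reducing to Smith normal form yields diagonal entries (1,1,1,1,1,1).

Computing H_k = (kernel of ∂_k) / (image of ∂_{k+1}):

  H_0: rank C_0 − rank ∂_1 = 6 − 5 = 1, and the invariant factors of ∂_1 are all 1, so H_0 ≅ Z.
  H_1: rank ker ∂_1 − rank ∂_2 = (12 − 5) − 6 = 1, and the invariant factors of ∂_2 are all 1, so H_1 ≅ Z.
  H_2: rank ker ∂_2 − rank ∂_3 = (6 − 6) − 0 = 0, and there is no ∂_3, so H_2 ≅ 0.

As a check, the Euler characteristic is 6 − 12 + 6 = 0, which agrees with 1 − 1 + 0 = 0.

Hence the Betti numbers are b_0 = 1, b_1 = 1, b_2 = 0.

b_0 = 1, b_1 = 1, b_2 = 0.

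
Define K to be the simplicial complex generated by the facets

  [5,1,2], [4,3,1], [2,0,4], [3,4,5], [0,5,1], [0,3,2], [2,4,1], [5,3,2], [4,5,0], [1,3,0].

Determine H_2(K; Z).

Order the vertices as 0 < 1 < 2 < 3 < 4 < 5. Listing each simplex with vertices in this order, K has dimension 2 with simplices:

  0-simplices (6): [0], [1], [2], [3], [4], [5]
  1-simplices (15): [0,1], [0,2], [0,3], [0,4], [0,5], [1,2], [1,3], [1,4], [1,5], [2,3], [2,4], [2,5], [3,4], [3,5], [4,5]
  2-simplices (10): [0,1,3], [0,1,5], [0,2,3], [0,2,4], [0,4,5], [1,2,4], [1,2,5], [1,3,4], [2,3,5], [3,4,5]

so the chain groups are C_0 ≅ Z^6, C_1 ≅ Z^15, C_2 ≅ Z^10.

∂_1: C_1 → C_0 is given by ∂[p,q] = [q] − [p]. For instance
  ∂[0,2] = [2] − [0].
As a 6×15 matrix over Z this has rank 5, with invariant factors (1,1,1,1,1).

The boundary map ∂_2: C_2 → C_1 sends each 2-simplex [p,q,r] to [q,r] − [p,r] + [p,q]. For instance
  ∂[0,4,5] = [4,5] − [0,5] + [0,4],
  ∂[2,3,5] = [3,5] − [2,5] + [2,3].
As a 15×10 matrix over Z this has rank 10, with invariant factors (1,1,1,1,1,1,1,1,1,2).

From H_k ≅ ker(∂_k) / im(∂_{k+1}) we obtain:

  H_2: rank ker ∂_2 − rank ∂_3 = (10 − 10) − 0 = 0, and there is no ∂_3, so H_2 ≅ 0.

H_2 ≅ 0.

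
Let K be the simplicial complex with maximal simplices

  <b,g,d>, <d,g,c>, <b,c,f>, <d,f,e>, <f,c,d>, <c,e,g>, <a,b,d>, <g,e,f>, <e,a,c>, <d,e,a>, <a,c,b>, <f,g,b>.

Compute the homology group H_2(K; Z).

H_2 = 0.

Take the total order a < b < c < d < e < f < g on the vertex set. Then K (dimension 2) consists of the simplices:

  0-simplices (7): a, b, c, d, e, f, g
  1-simplices (18): ab, ac, ad, ae, bc, bd, bf, bg, cd, ce, cf, cg, de, df, dg, ef, eg, fg
  2-simplices (12): abc, abd, ace, ade, bcf, bdg, bfg, cdf, cdg, ceg, def, efg

Hence C_0 ≅ Z^7, C_1 ≅ Z^18, C_2 ≅ Z^12.

The boundary map ∂_1: C_1 → C_0 is given by ∂[p,q] = [q] − [p]. For instance
  ∂eg = g − e.
The resulting 7×18 matrix has rank 6, and its Smith normal form has invariant factors (1,1,1,1,1,1).

The boundary map ∂_2: C_2 → C_1 acts by ∂[p,q,r] = [q,r] − [p,r] + [p,q]. For instance
  ∂ceg = eg − cg + ce,
  ∂cdf = df − cf + cd.
This gives a 18×12 integer matrix of rank 12; reducing to Smith normal form yields diagonal entries (1,1,1,1,1,1,1,1,1,1,1,2).

Reading off H_k = ker ∂_k / im ∂_{k+1}:

  H_2: rank ker ∂_2 − rank ∂_3 = (12 − 12) − 0 = 0, and there is no ∂_3, so H_2 ≅ 0.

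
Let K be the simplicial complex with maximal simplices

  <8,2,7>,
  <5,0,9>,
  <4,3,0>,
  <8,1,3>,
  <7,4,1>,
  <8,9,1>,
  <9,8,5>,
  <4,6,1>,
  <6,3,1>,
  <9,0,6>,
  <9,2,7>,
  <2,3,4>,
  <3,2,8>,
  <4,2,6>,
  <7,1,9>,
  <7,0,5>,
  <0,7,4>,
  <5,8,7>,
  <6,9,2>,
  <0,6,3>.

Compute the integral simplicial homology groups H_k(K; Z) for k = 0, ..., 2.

Take the total order 0 < 1 < 2 < 3 < 4 < 5 < 6 < 7 < 8 < 9 on the vertex set. Then K (dimension 2) consists of the simplices:

  0-simplices (10): [0], [1], [2], [3], [4], [5], [6], [7], [8], [9]
  1-simplices (30): (30 of them)
  2-simplices (20): (20 of them)

so the chain groups are C_0 ≅ Z^10, C_1 ≅ Z^30, C_2 ≅ Z^20.

∂_1: C_1 → C_0 maps an edge to its endpoints' difference, ∂[p,q] = q − p. For instance
  ∂[0,9] = [9] − [0].
This gives a 10×30 integer matrix of rank 9; reducing to Smith normal form yields diagonal entries (1,1,1,1,1,1,1,1,1).

Boundary ∂_2: C_2 → C_1 maps a triangle to the signed sum of its edges. For instance
  ∂[1,8,9] = [8,9] − [1,9] + [1,8],
  ∂[0,5,9] = [5,9] − [0,9] + [0,5].
This gives a 30×20 integer matrix of rank 20; reducing to Smith normal form yields diagonal entries (1,1,1,1,1,1,1,1,1,1,1,1,1,1,1,1,1,1,1,2).

Reading off H_k = ker ∂_k / im ∂_{k+1}:

  H_0: rank C_0 − rank ∂_1 = 10 − 9 = 1, and the invariant factors of ∂_1 are all 1, so H_0 ≅ Z.
  H_1: rank ker ∂_1 − rank ∂_2 = (30 − 9) − 20 = 1, and ∂_2 has invariant factor 2 > 1, so H_1 ≅ Z × Z/2.
  H_2: rank ker ∂_2 − rank ∂_3 = (20 − 20) − 0 = 0, and there is no ∂_3, so H_2 ≅ 0.

H_0 ≅ Z,  H_1 ≅ Z × Z/2,  H_2 = 0.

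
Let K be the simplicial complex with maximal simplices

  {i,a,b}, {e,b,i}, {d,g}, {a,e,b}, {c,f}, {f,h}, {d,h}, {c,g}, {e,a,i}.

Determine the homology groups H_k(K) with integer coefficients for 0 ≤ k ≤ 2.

K has 9 vertices, 11 edges, 4 triangles.
rank ∂_0 = 0, rank ∂_1 = 7 ⇒ b_0 = 9 − 0 − 7 = 2; all invariant factors of ∂_1 are 1 so no torsion. So H_0 ≅ Z^2.
rank ∂_1 = 7, rank ∂_2 = 3 ⇒ b_1 = 11 − 7 − 3 = 1; all invariant factors of ∂_2 are 1 so no torsion. So H_1 ≅ Z.
rank ∂_2 = 3, rank ∂_3 = 0 ⇒ b_2 = 4 − 3 − 0 = 1. So H_2 ≅ Z.

H_0 ≅ Z^2,  H_1 ≅ Z,  H_2 ≅ Z.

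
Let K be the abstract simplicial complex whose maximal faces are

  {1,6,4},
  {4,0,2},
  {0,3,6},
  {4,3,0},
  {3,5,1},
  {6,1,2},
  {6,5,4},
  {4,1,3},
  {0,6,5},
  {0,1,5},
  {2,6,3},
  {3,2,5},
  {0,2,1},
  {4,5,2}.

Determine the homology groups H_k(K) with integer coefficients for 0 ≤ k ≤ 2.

H_0 = Z,  H_1 = Z^2,  H_2 = Z.

Fix the vertex order 0 < 1 < 2 < 3 < 4 < 5 < 6 and write every simplex with vertices in increasing order. Then dim K = 2 and the simplices of K are:

  0-simplices (7): [0], [1], [2], [3], [4], [5], [6]
  1-simplices (21): [0,1], [0,2], [0,3], [0,4], [0,5], [0,6], [1,2], [1,3], [1,4], [1,5], [1,6], [2,3], [2,4], [2,5], [2,6], [3,4], [3,5], [3,6], [4,5], [4,6], [5,6]
  2-simplices (14): [0,1,2], [0,1,5], [0,2,4], [0,3,4], [0,3,6], [0,5,6], [1,2,6], [1,3,4], [1,3,5], [1,4,6], [2,3,5], [2,3,6], [2,4,5], [4,5,6]

giving chain groups C_0 ≅ Z^7, C_1 ≅ Z^21, C_2 ≅ Z^14.

The boundary map ∂_1: C_1 → C_0 sends each edge [p,q] (with p < q) to q − p. For instance
  ∂[1,2] = [2] − [1].
As a 7×21 matrix over Z this has rank 6, with invariant factors (1,1,1,1,1,1).

∂_2: C_2 → C_1 sends each 2-simplex [p,q,r] to [q,r] − [p,r] + [p,q]. For instance
  ∂[0,2,4] = [2,4] − [0,4] + [0,2],
  ∂[1,3,4] = [3,4] − [1,4] + [1,3].
The resulting 21×14 matrix has rank 13, and its Smith normal form has invariant factors (1,1,1,1,1,1,1,1,1,1,1,1,1).

Reading off H_k = ker ∂_k / im ∂_{k+1}:

  H_0: rank C_0 − rank ∂_1 = 7 − 6 = 1, and the invariant factors of ∂_1 are all 1, so H_0 = Z.
  H_1: rank ker ∂_1 − rank ∂_2 = (21 − 6) − 13 = 2, and the invariant factors of ∂_2 are all 1, so H_1 = Z^2.
  H_2: rank ker ∂_2 − rank ∂_3 = (14 − 13) − 0 = 1, and there is no ∂_3, so H_2 = Z.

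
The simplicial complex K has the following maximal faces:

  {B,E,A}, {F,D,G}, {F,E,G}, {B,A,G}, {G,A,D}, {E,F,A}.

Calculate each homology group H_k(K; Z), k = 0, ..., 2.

Take the total order A < B < D < E < F < G on the vertex set. Then K (dimension 2) consists of the simplices:

  0-simplices (6): A, B, D, E, F, G
  1-simplices (12): AB, AD, AE, AF, AG, BE, BG, DF, DG, EF, EG, FG
  2-simplices (6): ABE, ABG, ADG, AEF, DFG, EFG

Hence C_0 ≅ Z^6, C_1 ≅ Z^12, C_2 ≅ Z^6.

The boundary map ∂_1: C_1 → C_0 is given by ∂[p,q] = [q] − [p].
As a 6×12 matrix over Z this has rank 5, with invariant factors (1,1,1,1,1).

∂_2: C_2 → C_1 acts by ∂[p,q,r] = [q,r] − [p,r] + [p,q]. For instance
  ∂EFG = FG − EG + EF,
  ∂ABE = BE − AE + AB.
The resulting 12×6 matrix has rank 6, and its Smith normal form has invariant factors (1,1,1,1,1,1).

Computing H_k = (kernel of ∂_k) / (image of ∂_{k+1}):

  H_0: rank C_0 − rank ∂_1 = 6 − 5 = 1, and the invariant factors of ∂_1 are all 1, so H_0 = Z.
  H_1: rank ker ∂_1 − rank ∂_2 = (12 − 5) − 6 = 1, and the invariant factors of ∂_2 are all 1, so H_1 = Z.
  H_2: rank ker ∂_2 − rank ∂_3 = (6 − 6) − 0 = 0, and there is no ∂_3, so H_2 = 0.

(K is a triangulation of the cylinder S^1 x I.)

H_0 = Z,  H_1 = Z,  H_2 = 0.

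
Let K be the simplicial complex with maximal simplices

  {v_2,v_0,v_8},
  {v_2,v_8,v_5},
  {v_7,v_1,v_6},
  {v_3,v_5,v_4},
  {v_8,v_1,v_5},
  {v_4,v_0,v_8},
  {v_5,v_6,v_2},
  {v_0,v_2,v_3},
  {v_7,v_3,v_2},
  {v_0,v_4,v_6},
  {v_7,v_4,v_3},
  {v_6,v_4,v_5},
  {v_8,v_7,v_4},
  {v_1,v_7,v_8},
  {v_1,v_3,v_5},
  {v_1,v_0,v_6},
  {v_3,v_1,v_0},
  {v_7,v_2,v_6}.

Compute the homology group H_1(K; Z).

H_1 = Z^2.

Fix the vertex order v_0 < v_1 < v_2 < v_3 < v_4 < v_5 < v_6 < v_7 < v_8 and write every simplex with vertices in increasing order. Then dim K = 2 and the simplices of K are:

  0-simplices (9): [v_0], [v_1], [v_2], [v_3], [v_4], [v_5], [v_6], [v_7], [v_8]
  1-simplices (27): (27 of them)
  2-simplices (18): (18 of them)

so the chain groups are C_0 ≅ Z^9, C_1 ≅ Z^27, C_2 ≅ Z^18.

Boundary ∂_1: C_1 → C_0 is given by ∂[p,q] = [q] − [p].
As a 9×27 matrix over Z this has rank 8, with invariant factors (1,1,1,1,1,1,1,1).

The boundary map ∂_2: C_2 → C_1 acts by ∂[p,q,r] = [q,r] − [p,r] + [p,q]. For instance
  ∂[v_0,v_1,v_3] = [v_1,v_3] − [v_0,v_3] + [v_0,v_1],
  ∂[v_1,v_7,v_8] = [v_7,v_8] − [v_1,v_8] + [v_1,v_7].
The 27×18 boundary matrix has rank 17 and Smith normal form diag(1,1,1,1,1,1,1,1,1,1,1,1,1,1,1,1,1).

Computing H_k = (kernel of ∂_k) / (image of ∂_{k+1}):

  H_1: rank ker ∂_1 − rank ∂_2 = (27 − 8) − 17 = 2, and the invariant factors of ∂_2 are all 1, so H_1 = Z^2.

(K is a triangulation of the torus T^2.)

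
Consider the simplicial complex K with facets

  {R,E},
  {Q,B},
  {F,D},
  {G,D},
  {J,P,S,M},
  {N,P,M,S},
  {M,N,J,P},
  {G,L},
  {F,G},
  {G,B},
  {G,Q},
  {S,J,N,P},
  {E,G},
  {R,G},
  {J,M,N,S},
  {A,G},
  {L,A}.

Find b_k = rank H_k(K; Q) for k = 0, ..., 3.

We work with the vertex ordering A < B < D < E < F < G < J < L < M < N < P < Q < R < S. The simplices of K, each written with vertices in increasing order, are:

  0-simplices (14): A, B, D, E, F, G, J, L, M, N, P, Q, R, S
  1-simplices (22): AG, AL, BG, BQ, DF, DG, EG, ER, FG, GL, GQ, GR, JM, JN, JP, JS, MN, MP, MS, NP, NS, PS
  2-simplices (10): JMN, JMP, JMS, JNP, JNS, JPS, MNP, MNS, MPS, NPS
  3-simplices (5): JMNP, JMNS, JMPS, JNPS, MNPS

so the chain groups are C_0 ≅ Z^14, C_1 ≅ Z^22, C_2 ≅ Z^10, C_3 ≅ Z^5.

The boundary map ∂_1: C_1 → C_0 maps an edge to its endpoints' difference, ∂[p,q] = q − p. For instance
  ∂JM = M − J.
As a 14×22 matrix over Z this has rank 12, with invariant factors (1,1,1,1,1,1,1,1,1,1,1,1).

∂_2: C_2 → C_1 acts by ∂[p,q,r] = [q,r] − [p,r] + [p,q]. For instance
  ∂MNP = NP − MP + MN,
  ∂NPS = PS − NS + NP.
The resulting 22×10 matrix has rank 6, and its Smith normal form has invariant factors (1,1,1,1,1,1).

∂_3: C_3 → C_2 sends each 3-simplex σ to the alternating sum Σ_i (−1)^i (σ with its i-th vertex removed). For instance
  ∂JMNS = MNS − JNS + JMS − JMN,
  ∂JMPS = MPS − JPS + JMS − JMP.
This gives a 10×5 integer matrix of rank 4; reducing to Smith normal form yields diagonal entries (1,1,1,1).

From H_k ≅ ker(∂_k) / im(∂_{k+1}) we obtain:

  H_0: rank C_0 − rank ∂_1 = 14 − 12 = 2, and the invariant factors of ∂_1 are all 1, so H_0 = Z^2.
  H_1: rank ker ∂_1 − rank ∂_2 = (22 − 12) − 6 = 4, and the invariant factors of ∂_2 are all 1, so H_1 = Z^4.
  H_2: rank ker ∂_2 − rank ∂_3 = (10 − 6) − 4 = 0, and the invariant factors of ∂_3 are all 1, so H_2 = 0.
  H_3: rank ker ∂_3 − rank ∂_4 = (5 − 4) − 0 = 1, and there is no ∂_4, so H_3 = Z.

(K is a triangulation of the disjoint union of the 3-sphere S^3 and a wedge of 4 circles.)

Hence the Betti numbers are b_0 = 2, b_1 = 4, b_2 = 0, b_3 = 1.

b_0 = 2, b_1 = 4, b_2 = 0, b_3 = 1.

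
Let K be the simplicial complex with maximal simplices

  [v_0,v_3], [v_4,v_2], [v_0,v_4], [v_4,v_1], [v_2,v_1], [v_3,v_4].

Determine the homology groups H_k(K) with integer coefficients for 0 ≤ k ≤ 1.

We work with the vertex ordering v_0 < v_1 < v_2 < v_3 < v_4. The simplices of K, each written with vertices in increasing order, are:

  0-simplices (5): [v_0], [v_1], [v_2], [v_3], [v_4]
  1-simplices (6): [v_0,v_3], [v_0,v_4], [v_1,v_2], [v_1,v_4], [v_2,v_4], [v_3,v_4]

so the chain groups are C_0 ≅ Z^5, C_1 ≅ Z^6.

Boundary ∂_1: C_1 → C_0 sends each edge [p,q] (with p < q) to q − p. For instance
  ∂[v_2,v_4] = [v_4] − [v_2].
This gives a 5×6 integer matrix of rank 4; reducing to Smith normal form yields diagonal entries (1,1,1,1).

Computing H_k = (kernel of ∂_k) / (image of ∂_{k+1}):

  H_0: rank C_0 − rank ∂_1 = 5 − 4 = 1, and the invariant factors of ∂_1 are all 1, so H_0 ≅ Z.
  H_1: rank ker ∂_1 − rank ∂_2 = (6 − 4) − 0 = 2, and there is no ∂_2, so H_1 ≅ Z^2.

As a check, the Euler characteristic is 5 − 6 = -1, which agrees with 1 − 2 = -1.

H_0 ≅ Z,  H_1 ≅ Z^2.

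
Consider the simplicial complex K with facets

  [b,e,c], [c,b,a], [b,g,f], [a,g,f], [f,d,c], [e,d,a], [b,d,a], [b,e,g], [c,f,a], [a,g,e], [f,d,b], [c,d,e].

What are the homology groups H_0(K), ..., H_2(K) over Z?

We work with the vertex ordering a < b < c < d < e < f < g. The simplices of K, each written with vertices in increasing order, are:

  0-simplices (7): a, b, c, d, e, f, g
  1-simplices (18): ab, ac, ad, ae, af, ag, bc, bd, be, bf, bg, cd, ce, cf, de, df, eg, fg
  2-simplices (12): abc, abd, acf, ade, aeg, afg, bce, bdf, beg, bfg, cde, cdf

Hence C_0 ≅ Z^7, C_1 ≅ Z^18, C_2 ≅ Z^12.

∂_1: C_1 → C_0 is given by ∂[p,q] = [q] − [p]. For instance
  ∂bg = g − b.
As a 7×18 matrix over Z this has rank 6, with invariant factors (1,1,1,1,1,1).

∂_2: C_2 → C_1 acts by ∂[p,q,r] = [q,r] − [p,r] + [p,q]. For instance
  ∂abc = bc − ac + ab,
  ∂cde = de − ce + cd.
The resulting 18×12 matrix has rank 12, and its Smith normal form has invariant factors (1,1,1,1,1,1,1,1,1,1,1,2).

Now H_k = ker ∂_k / im ∂_{k+1}, so:

  H_0: rank C_0 − rank ∂_1 = 7 − 6 = 1, and the invariant factors of ∂_1 are all 1, so H_0 = Z.
  H_1: rank ker ∂_1 − rank ∂_2 = (18 − 6) − 12 = 0, and ∂_2 has invariant factor 2 > 1, so H_1 = Z/2.
  H_2: rank ker ∂_2 − rank ∂_3 = (12 − 12) − 0 = 0, and there is no ∂_3, so H_2 = 0.

As a check, the Euler characteristic is 7 − 18 + 12 = 1, which agrees with 1 − 0 + 0 = 1.

H_0 ≅ Z,  H_1 ≅ Z/2,  H_2 = 0.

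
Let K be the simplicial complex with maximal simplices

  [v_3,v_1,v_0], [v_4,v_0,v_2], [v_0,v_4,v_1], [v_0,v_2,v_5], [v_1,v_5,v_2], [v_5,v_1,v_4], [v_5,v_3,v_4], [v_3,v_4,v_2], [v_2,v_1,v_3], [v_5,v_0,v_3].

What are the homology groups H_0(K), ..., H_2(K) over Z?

H_0 = Z,  H_1 = Z_2,  H_2 = 0.

K has 6 vertices, 15 edges, 10 triangles.
rank ∂_0 = 0, rank ∂_1 = 5 ⇒ b_0 = 6 − 0 − 5 = 1; all invariant factors of ∂_1 are 1 so no torsion. So H_0 = Z.
rank ∂_1 = 5, rank ∂_2 = 10 ⇒ b_1 = 15 − 5 − 10 = 0; ∂_2 has invariant factor(s) [2] giving torsion. So H_1 = Z_2.
rank ∂_2 = 10, rank ∂_3 = 0 ⇒ b_2 = 10 − 10 − 0 = 0. So H_2 = 0.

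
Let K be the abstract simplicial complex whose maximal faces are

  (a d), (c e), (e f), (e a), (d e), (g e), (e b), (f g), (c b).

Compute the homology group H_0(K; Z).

Order the vertices as a < b < c < d < e < f < g. Listing each simplex with vertices in this order, K has dimension 1 with simplices:

  0-simplices (7): a, b, c, d, e, f, g
  1-simplices (9): ad, ae, bc, be, ce, de, ef, eg, fg

so the chain groups are C_0 ≅ Z^7, C_1 ≅ Z^9.

∂_1: C_1 → C_0 is given by ∂[p,q] = [q] − [p]. For instance
  ∂fg = g − f.
The resulting 7×9 matrix has rank 6, and its Smith normal form has invariant factors (1,1,1,1,1,1).

Reading off H_k = ker ∂_k / im ∂_{k+1}:

  H_0: rank C_0 − rank ∂_1 = 7 − 6 = 1, and the invariant factors of ∂_1 are all 1, so H_0 ≅ Z.

H_0 ≅ Z.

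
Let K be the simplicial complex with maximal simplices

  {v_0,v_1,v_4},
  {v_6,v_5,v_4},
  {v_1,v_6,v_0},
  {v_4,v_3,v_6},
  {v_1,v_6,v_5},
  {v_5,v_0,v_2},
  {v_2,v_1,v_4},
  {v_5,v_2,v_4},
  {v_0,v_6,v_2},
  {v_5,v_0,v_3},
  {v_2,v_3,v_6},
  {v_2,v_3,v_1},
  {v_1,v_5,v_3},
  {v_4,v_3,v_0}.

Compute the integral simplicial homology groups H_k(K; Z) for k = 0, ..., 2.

Take the total order v_0 < v_1 < v_2 < v_3 < v_4 < v_5 < v_6 on the vertex set. Then K (dimension 2) consists of the simplices:

  0-simplices (7): [v_0], [v_1], [v_2], [v_3], [v_4], [v_5], [v_6]
  1-simplices (21): (21 of them)
  2-simplices (14): (14 of them)

Hence C_0 ≅ Z^7, C_1 ≅ Z^21, C_2 ≅ Z^14.

The boundary map ∂_1: C_1 → C_0 is given by ∂[p,q] = [q] − [p].
This gives a 7×21 integer matrix of rank 6; reducing to Smith normal form yields diagonal entries (1,1,1,1,1,1).

Boundary ∂_2: C_2 → C_1 sends each 2-simplex [p,q,r] to [q,r] − [p,r] + [p,q]. For instance
  ∂[v_1,v_2,v_3] = [v_2,v_3] − [v_1,v_3] + [v_1,v_2],
  ∂[v_1,v_5,v_6] = [v_5,v_6] − [v_1,v_6] + [v_1,v_5].
The resulting 21×14 matrix has rank 13, and its Smith normal form has invariant factors (1,1,1,1,1,1,1,1,1,1,1,1,1).

From H_k ≅ ker(∂_k) / im(∂_{k+1}) we obtain:

  H_0: rank C_0 − rank ∂_1 = 7 − 6 = 1, and the invariant factors of ∂_1 are all 1, so H_0 ≅ Z.
  H_1: rank ker ∂_1 − rank ∂_2 = (21 − 6) − 13 = 2, and the invariant factors of ∂_2 are all 1, so H_1 ≅ Z^2.
  H_2: rank ker ∂_2 − rank ∂_3 = (14 − 13) − 0 = 1, and there is no ∂_3, so H_2 ≅ Z.

H_0 = Z,  H_1 = Z^2,  H_2 = Z.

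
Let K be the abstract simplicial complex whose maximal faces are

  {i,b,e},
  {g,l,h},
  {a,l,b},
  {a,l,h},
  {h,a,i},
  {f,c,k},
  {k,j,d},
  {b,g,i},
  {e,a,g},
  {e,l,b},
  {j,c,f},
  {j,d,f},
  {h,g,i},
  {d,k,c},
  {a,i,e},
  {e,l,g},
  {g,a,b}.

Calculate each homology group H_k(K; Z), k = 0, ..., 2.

Fix the vertex order a < b < c < d < e < f < g < h < i < j < k < l and write every simplex with vertices in increasing order. Then dim K = 2 and the simplices of K are:

  0-simplices (12): a, b, c, d, e, f, g, h, i, j, k, l
  1-simplices (28): ab, ae, ag, ah, ai, al, be, bg, bi, bl, cd, cf, cj, ck, df, dj, dk, eg, ei, el, fj, fk, gh, gi, gl, hi, hl, jk
  2-simplices (17): abg, abl, aeg, aei, ahi, ahl, bei, bel, bgi, cdk, cfj, cfk, dfj, djk, egl, ghi, ghl

Hence C_0 ≅ Z^12, C_1 ≅ Z^28, C_2 ≅ Z^17.

∂_1: C_1 → C_0 maps an edge to its endpoints' difference, ∂[p,q] = q − p. For instance
  ∂ab = b − a.
As a 12×28 matrix over Z this has rank 10, with invariant factors (1,1,1,1,1,1,1,1,1,1).

The boundary map ∂_2: C_2 → C_1 maps a triangle to the signed sum of its edges. For instance
  ∂egl = gl − el + eg,
  ∂ahi = hi − ai + ah.
This gives a 28×17 integer matrix of rank 17; reducing to Smith normal form yields diagonal entries (1,1,1,1,1,1,1,1,1,1,1,1,1,1,1,1,2).

Reading off H_k = ker ∂_k / im ∂_{k+1}:

  H_0: rank C_0 − rank ∂_1 = 12 − 10 = 2, and the invariant factors of ∂_1 are all 1, so H_0 = Z^2.
  H_1: rank ker ∂_1 − rank ∂_2 = (28 − 10) − 17 = 1, and ∂_2 has invariant factor 2 > 1, so H_1 = Z ⊕ Z/2Z.
  H_2: rank ker ∂_2 − rank ∂_3 = (17 − 17) − 0 = 0, and there is no ∂_3, so H_2 = 0.

H_0 = Z^2,  H_1 = Z ⊕ Z/2Z,  H_2 = 0.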